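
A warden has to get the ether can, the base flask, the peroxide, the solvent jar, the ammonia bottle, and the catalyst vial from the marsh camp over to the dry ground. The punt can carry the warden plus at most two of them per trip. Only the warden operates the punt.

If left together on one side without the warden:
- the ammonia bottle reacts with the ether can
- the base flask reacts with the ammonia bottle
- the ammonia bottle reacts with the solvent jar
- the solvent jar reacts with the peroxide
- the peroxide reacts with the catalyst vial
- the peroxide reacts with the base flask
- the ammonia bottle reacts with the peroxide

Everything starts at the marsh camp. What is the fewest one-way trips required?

Counting alone: the warden can take at most 2 across per trip to the dry ground, so moving all 6 needs at least 3 loaded trips out, with a return between consecutive ones — at least 5 crossings.
The safety rule pushes this higher. Following every safe sequence of crossings, the most of the 6 that can be at the dry ground as the punt arrives there on crossings 5, 7 is 4, 5 respectively — never all 6.
So no plan with fewer than 9 crossings exists, and this one achieves 9:
1. Warden goes to the dry ground with the ammonia bottle and the peroxide.
2. Warden goes back to the marsh camp with the peroxide.
3. Warden goes to the dry ground with the ether can and the peroxide.
4. Warden goes back to the marsh camp with the ammonia bottle.
5. Warden goes to the dry ground with the base flask and the solvent jar.
6. Warden goes back to the marsh camp with the peroxide.
7. Warden goes to the dry ground with the catalyst vial and the peroxide.
8. Warden goes back to the marsh camp with the peroxide.
9. Warden goes to the dry ground with the ammonia bottle and the peroxide.

9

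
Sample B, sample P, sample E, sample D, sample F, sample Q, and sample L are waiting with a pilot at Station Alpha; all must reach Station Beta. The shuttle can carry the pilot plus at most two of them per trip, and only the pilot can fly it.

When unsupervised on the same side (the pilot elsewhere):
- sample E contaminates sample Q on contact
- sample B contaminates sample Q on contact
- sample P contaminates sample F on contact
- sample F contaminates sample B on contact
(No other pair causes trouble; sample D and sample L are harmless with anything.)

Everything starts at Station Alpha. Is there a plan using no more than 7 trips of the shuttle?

No

Counting alone: the pilot can take at most 2 across per trip to Station Beta, so moving all 7 needs at least 4 loaded trips out, with a return between consecutive ones — at least 7 crossings.
The safety rule pushes this higher. Following every safe sequence of crossings, the most of the 7 that can be at Station Beta as the shuttle arrives there on crossing 7 is 6 — never all 7.
So the move cannot be finished within 7 crossings. (The shortest complete plan takes 9:)
1. Pilot goes to Station Beta with sample F and sample Q.
2. Pilot goes back to Station Alpha alone.
3. Pilot goes to Station Beta with sample B.
4. Pilot goes back to Station Alpha with sample F and sample Q.
5. Pilot goes to Station Beta with sample E and sample P.
6. Pilot goes back to Station Alpha alone.
7. Pilot goes to Station Beta with sample D and sample L.
8. Pilot goes back to Station Alpha alone.
9. Pilot goes to Station Beta with sample F and sample Q.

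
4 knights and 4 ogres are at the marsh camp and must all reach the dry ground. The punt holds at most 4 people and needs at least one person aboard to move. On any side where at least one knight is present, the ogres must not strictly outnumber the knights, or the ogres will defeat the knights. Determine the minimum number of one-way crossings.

5

Counting alone: each trip to the dry ground takes at most 4 across and each return brings at least 1 back, so after t trips out (and t−1 returns) at most 4t − (t−1) of the 8 are across; that first reaches 8 at t = 3, so at least 5 crossings are needed.
The plan below uses exactly 5 crossings, so it is optimal:
1. 2 ogres → the dry ground.  (the marsh camp: 4K 2O; the dry ground: 0K 2O)
2. 1 ogre ← the marsh camp.  (the marsh camp: 4K 3O; the dry ground: 0K 1O)
3. 4 knights → the dry ground.  (the marsh camp: 0K 3O; the dry ground: 4K 1O)
4. 1 ogre ← the marsh camp.  (the marsh camp: 0K 4O; the dry ground: 4K 0O)
5. 4 ogres → the dry ground.  (the marsh camp: 0K 0O; the dry ground: 4K 4O)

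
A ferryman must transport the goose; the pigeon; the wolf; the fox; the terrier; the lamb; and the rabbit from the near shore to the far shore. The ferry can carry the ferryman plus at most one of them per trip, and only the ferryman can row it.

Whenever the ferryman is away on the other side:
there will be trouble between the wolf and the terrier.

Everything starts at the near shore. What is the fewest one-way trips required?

13

Counting alone: the ferryman can take at most 1 across per trip to the far shore, so moving all 7 needs at least 7 loaded trips out, with a return between consecutive ones — at least 13 crossings.
The plan below uses exactly 13 crossings, so it is optimal:
1. Ferryman goes to the far shore with the wolf.
2. Ferryman goes back to the near shore alone.
3. Ferryman goes to the far shore with the goose.
4. Ferryman goes back to the near shore alone.
5. Ferryman goes to the far shore with the pigeon.
6. Ferryman goes back to the near shore alone.
7. Ferryman goes to the far shore with the fox.
8. Ferryman goes back to the near shore alone.
9. Ferryman goes to the far shore with the lamb.
10. Ferryman goes back to the near shore alone.
11. Ferryman goes to the far shore with the rabbit.
12. Ferryman goes back to the near shore alone.
13. Ferryman goes to the far shore with the terrier.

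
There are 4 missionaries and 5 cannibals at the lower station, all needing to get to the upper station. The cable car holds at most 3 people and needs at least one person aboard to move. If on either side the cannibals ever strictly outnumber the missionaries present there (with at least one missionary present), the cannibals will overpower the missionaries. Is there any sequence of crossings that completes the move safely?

The cannibals already outnumber the missionaries at the lower station before anyone moves, so the starting position itself is disallowed.

No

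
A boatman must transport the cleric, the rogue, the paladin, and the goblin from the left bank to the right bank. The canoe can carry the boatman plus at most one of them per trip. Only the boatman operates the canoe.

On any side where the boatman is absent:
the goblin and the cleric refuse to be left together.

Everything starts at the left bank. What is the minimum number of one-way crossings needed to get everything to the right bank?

Counting alone: the boatman can take at most 1 across per trip to the right bank, so moving all 4 needs at least 4 loaded trips out, with a return between consecutive ones — at least 7 crossings.
The plan below uses exactly 7 crossings, so it is optimal:
1. Boatman goes to the right bank with the cleric.
2. Boatman goes back to the left bank alone.
3. Boatman goes to the right bank with the rogue.
4. Boatman goes back to the left bank alone.
5. Boatman goes to the right bank with the paladin.
6. Boatman goes back to the left bank alone.
7. Boatman goes to the right bank with the goblin.

7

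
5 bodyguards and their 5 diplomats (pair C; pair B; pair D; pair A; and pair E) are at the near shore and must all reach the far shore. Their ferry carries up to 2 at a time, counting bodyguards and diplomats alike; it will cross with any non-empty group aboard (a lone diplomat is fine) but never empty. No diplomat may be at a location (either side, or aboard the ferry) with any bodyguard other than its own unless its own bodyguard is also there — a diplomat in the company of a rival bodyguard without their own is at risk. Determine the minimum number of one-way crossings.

impossible

Following every safe sequence of crossings from the start, the most of the 10 that can be at the far shore as the ferry arrives there on crossings 1, 3, 5, 7 is 2, 3, 4, 5 respectively; the best ever achieved is 5 of 10.
From crossing 9 on, no configuration arises that was not already reachable earlier: only 82 distinct safe configurations (who is on which side, and where the ferry is) can ever be reached, none of them has everyone across, and every continuation just revisits them. So no valid plan exists.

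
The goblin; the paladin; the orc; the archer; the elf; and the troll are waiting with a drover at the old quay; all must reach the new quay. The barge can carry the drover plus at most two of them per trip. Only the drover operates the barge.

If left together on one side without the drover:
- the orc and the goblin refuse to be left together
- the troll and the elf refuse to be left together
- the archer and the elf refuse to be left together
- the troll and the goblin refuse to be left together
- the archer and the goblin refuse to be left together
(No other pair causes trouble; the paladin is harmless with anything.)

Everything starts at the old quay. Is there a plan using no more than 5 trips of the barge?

No

Counting alone: the drover can take at most 2 across per trip to the new quay, so moving all 6 needs at least 3 loaded trips out, with a return between consecutive ones — at least 5 crossings.
The safety rule pushes this higher. Following every safe sequence of crossings, the most of the 6 that can be at the new quay as the barge arrives there on crossing 5 is 5 — never all 6.
So the move cannot be finished within 5 crossings. (The shortest complete plan takes 7:)
1. Drover goes to the new quay with the elf and the goblin.  [the old quay: the archer, the orc, the paladin, the troll | the new quay: the elf, the goblin]
2. Drover goes back to the old quay alone.  [the old quay: the archer, the orc, the paladin, the troll | the new quay: the elf, the goblin]
3. Drover goes to the new quay with the orc and the paladin.  [the old quay: the archer, the troll | the new quay: the elf, the goblin, the orc, the paladin]
4. Drover goes back to the old quay with the goblin.  [the old quay: the archer, the goblin, the troll | the new quay: the elf, the orc, the paladin]
5. Drover goes to the new quay with the archer and the troll.  [the old quay: the goblin | the new quay: the archer, the elf, the orc, the paladin, the troll]
6. Drover goes back to the old quay with the elf.  [the old quay: the elf, the goblin | the new quay: the archer, the orc, the paladin, the troll]
7. Drover goes to the new quay with the elf and the goblin.  [the old quay: — | the new quay: the archer, the elf, the goblin, the orc, the paladin, the troll]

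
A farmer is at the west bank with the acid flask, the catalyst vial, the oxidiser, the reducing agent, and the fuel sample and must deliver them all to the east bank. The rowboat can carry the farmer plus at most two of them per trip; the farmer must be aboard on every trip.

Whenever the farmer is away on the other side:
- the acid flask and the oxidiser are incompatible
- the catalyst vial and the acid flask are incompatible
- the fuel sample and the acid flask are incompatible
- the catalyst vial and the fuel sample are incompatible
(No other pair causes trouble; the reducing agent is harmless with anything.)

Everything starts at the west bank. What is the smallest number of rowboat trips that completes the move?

7

Counting alone: the farmer can take at most 2 across per trip to the east bank, so moving all 5 needs at least 3 loaded trips out, with a return between consecutive ones — at least 5 crossings.
The safety rule pushes this higher. Following every safe sequence of crossings, the most of the 5 that can be at the east bank as the rowboat arrives there on crossing 5 is 4 — never all 5.
So no plan with fewer than 7 crossings exists, and this one achieves 7:
1. Farmer goes to the east bank with the acid flask and the catalyst vial.  [the west bank: the fuel sample, the oxidiser, the reducing agent | the east bank: the acid flask, the catalyst vial]
2. Farmer goes back to the west bank with the acid flask.  [the west bank: the acid flask, the fuel sample, the oxidiser, the reducing agent | the east bank: the catalyst vial]
3. Farmer goes to the east bank with the acid flask and the oxidiser.  [the west bank: the fuel sample, the reducing agent | the east bank: the acid flask, the catalyst vial, the oxidiser]
4. Farmer goes back to the west bank with the acid flask.  [the west bank: the acid flask, the fuel sample, the reducing agent | the east bank: the catalyst vial, the oxidiser]
5. Farmer goes to the east bank with the acid flask and the reducing agent.  [the west bank: the fuel sample | the east bank: the acid flask, the catalyst vial, the oxidiser, the reducing agent]
6. Farmer goes back to the west bank with the acid flask.  [the west bank: the acid flask, the fuel sample | the east bank: the catalyst vial, the oxidiser, the reducing agent]
7. Farmer goes to the east bank with the acid flask and the fuel sample.  [the west bank: — | the east bank: the acid flask, the catalyst vial, the fuel sample, the oxidiser, the reducing agent]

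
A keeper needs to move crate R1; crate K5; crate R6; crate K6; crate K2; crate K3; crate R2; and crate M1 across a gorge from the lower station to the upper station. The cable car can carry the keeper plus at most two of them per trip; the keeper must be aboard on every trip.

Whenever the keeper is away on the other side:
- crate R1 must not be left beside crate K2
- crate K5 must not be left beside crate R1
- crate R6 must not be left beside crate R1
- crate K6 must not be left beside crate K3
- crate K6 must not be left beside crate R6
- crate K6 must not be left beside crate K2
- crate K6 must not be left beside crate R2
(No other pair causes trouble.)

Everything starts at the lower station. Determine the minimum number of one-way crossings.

Counting alone: the keeper can take at most 2 across per trip to the upper station, so moving all 8 needs at least 4 loaded trips out, with a return between consecutive ones — at least 7 crossings.
The safety rule pushes this higher. Following every safe sequence of crossings, the most of the 8 that can be at the upper station as the cable car arrives there on crossing 7 is 6 — never all 8.
So no plan with fewer than 9 crossings exists, and this one achieves 9:
1. Keeper goes to the upper station with crate K6 and crate R1.  [the lower station: crate K2, crate K3, crate K5, crate M1, crate R2, crate R6 | the upper station: crate K6, crate R1]
2. Keeper goes back to the lower station alone.  [the lower station: crate K2, crate K3, crate K5, crate M1, crate R2, crate R6 | the upper station: crate K6, crate R1]
3. Keeper goes to the upper station with crate K5 and crate M1.  [the lower station: crate K2, crate K3, crate R2, crate R6 | the upper station: crate K5, crate K6, crate M1, crate R1]
4. Keeper goes back to the lower station with crate R1.  [the lower station: crate K2, crate K3, crate R1, crate R2, crate R6 | the upper station: crate K5, crate K6, crate M1]
5. Keeper goes to the upper station with crate K2 and crate R6.  [the lower station: crate K3, crate R1, crate R2 | the upper station: crate K2, crate K5, crate K6, crate M1, crate R6]
6. Keeper goes back to the lower station with crate K6.  [the lower station: crate K3, crate K6, crate R1, crate R2 | the upper station: crate K2, crate K5, crate M1, crate R6]
7. Keeper goes to the upper station with crate K3 and crate R2.  [the lower station: crate K6, crate R1 | the upper station: crate K2, crate K3, crate K5, crate M1, crate R2, crate R6]
8. Keeper goes back to the lower station alone.  [the lower station: crate K6, crate R1 | the upper station: crate K2, crate K3, crate K5, crate M1, crate R2, crate R6]
9. Keeper goes to the upper station with crate K6 and crate R1.  [the lower station: — | the upper station: crate K2, crate K3, crate K5, crate K6, crate M1, crate R1, crate R2, crate R6]

9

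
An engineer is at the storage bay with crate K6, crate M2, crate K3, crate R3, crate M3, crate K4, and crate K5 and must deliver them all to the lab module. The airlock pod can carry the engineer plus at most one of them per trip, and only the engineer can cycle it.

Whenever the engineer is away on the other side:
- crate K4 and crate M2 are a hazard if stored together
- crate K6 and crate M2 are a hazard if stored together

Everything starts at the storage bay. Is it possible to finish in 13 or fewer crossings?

Counting alone: the engineer can take at most 1 across per trip to the lab module, so moving all 7 needs at least 7 loaded trips out, with a return between consecutive ones — at least 13 crossings.
The safety rule pushes this higher. Following every safe sequence of crossings, the most of the 7 that can be at the lab module as the airlock pod arrives there on crossing 13 is 6 — never all 7.
So the move cannot be finished within 13 crossings. (The shortest complete plan takes 15:)
1. Engineer goes to the lab module with crate M2.  [the storage bay: crate K3, crate K4, crate K5, crate K6, crate M3, crate R3 | the lab module: crate M2]
2. Engineer goes back to the storage bay alone.  [the storage bay: crate K3, crate K4, crate K5, crate K6, crate M3, crate R3 | the lab module: crate M2]
3. Engineer goes to the lab module with crate K6.  [the storage bay: crate K3, crate K4, crate K5, crate M3, crate R3 | the lab module: crate K6, crate M2]
4. Engineer goes back to the storage bay with crate M2.  [the storage bay: crate K3, crate K4, crate K5, crate M2, crate M3, crate R3 | the lab module: crate K6]
5. Engineer goes to the lab module with crate K4.  [the storage bay: crate K3, crate K5, crate M2, crate M3, crate R3 | the lab module: crate K4, crate K6]
6. Engineer goes back to the storage bay alone.  [the storage bay: crate K3, crate K5, crate M2, crate M3, crate R3 | the lab module: crate K4, crate K6]
7. Engineer goes to the lab module with crate K3.  [the storage bay: crate K5, crate M2, crate M3, crate R3 | the lab module: crate K3, crate K4, crate K6]
8. Engineer goes back to the storage bay alone.  [the storage bay: crate K5, crate M2, crate M3, crate R3 | the lab module: crate K3, crate K4, crate K6]
9. Engineer goes to the lab module with crate R3.  [the storage bay: crate K5, crate M2, crate M3 | the lab module: crate K3, crate K4, crate K6, crate R3]
10. Engineer goes back to the storage bay alone.  [the storage bay: crate K5, crate M2, crate M3 | the lab module: crate K3, crate K4, crate K6, crate R3]
11. Engineer goes to the lab module with crate M3.  [the storage bay: crate K5, crate M2 | the lab module: crate K3, crate K4, crate K6, crate M3, crate R3]
12. Engineer goes back to the storage bay alone.  [the storage bay: crate K5, crate M2 | the lab module: crate K3, crate K4, crate K6, crate M3, crate R3]
13. Engineer goes to the lab module with crate K5.  [the storage bay: crate M2 | the lab module: crate K3, crate K4, crate K5, crate K6, crate M3, crate R3]
14. Engineer goes back to the storage bay alone.  [the storage bay: crate M2 | the lab module: crate K3, crate K4, crate K5, crate K6, crate M3, crate R3]
15. Engineer goes to the lab module with crate M2.  [the storage bay: — | the lab module: crate K3, crate K4, crate K5, crate K6, crate M2, crate M3, crate R3]

No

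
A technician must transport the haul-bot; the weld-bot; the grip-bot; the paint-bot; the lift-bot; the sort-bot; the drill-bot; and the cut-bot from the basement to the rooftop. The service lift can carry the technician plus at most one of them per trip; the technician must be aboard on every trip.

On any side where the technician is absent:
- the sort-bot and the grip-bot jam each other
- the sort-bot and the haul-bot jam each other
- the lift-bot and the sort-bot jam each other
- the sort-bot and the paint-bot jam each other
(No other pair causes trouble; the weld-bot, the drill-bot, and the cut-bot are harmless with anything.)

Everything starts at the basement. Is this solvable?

No

Following every safe sequence of crossings from the start, the most of the 8 that can be at the rooftop as the service lift arrives there on crossings 1, 3, 5, 7, 9 is 1, 2, 3, 4, 5 respectively; the best ever achieved is 5 of 8.
From crossing 11 on, no configuration arises that was not already reachable earlier: only 88 distinct safe configurations (who is on which side, and where the service lift is) can ever be reached, none of them has everyone across, and every continuation just revisits them. So no valid plan exists.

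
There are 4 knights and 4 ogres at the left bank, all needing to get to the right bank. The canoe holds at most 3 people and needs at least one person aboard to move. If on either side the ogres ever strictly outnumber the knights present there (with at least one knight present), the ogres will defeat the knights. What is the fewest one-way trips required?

Counting alone: each trip to the right bank takes at most 3 across and each return brings at least 1 back, so after t trips out (and t−1 returns) at most 3t − (t−1) of the 8 are across; that first reaches 8 at t = 4, so at least 7 crossings are needed.
The safety rule pushes this higher. Following every safe sequence of crossings, the most of the 8 that can be at the right bank as the canoe arrives there on crossing 7 is 7 — never all 8.
So no plan with fewer than 9 crossings exists, and this one achieves 9:
1. 2 ogres → the right bank.  (the left bank: 4K 2O; the right bank: 0K 2O)
2. 1 ogre ← the left bank.  (the left bank: 4K 3O; the right bank: 0K 1O)
3. 3 ogres → the right bank.  (the left bank: 4K 0O; the right bank: 0K 4O)
4. 1 ogre ← the left bank.  (the left bank: 4K 1O; the right bank: 0K 3O)
5. 3 knights → the right bank.  (the left bank: 1K 1O; the right bank: 3K 3O)
6. 1 knight and 1 ogre ← the left bank.  (the left bank: 2K 2O; the right bank: 2K 2O)
7. 2 knights → the right bank.  (the left bank: 0K 2O; the right bank: 4K 2O)
8. 1 ogre ← the left bank.  (the left bank: 0K 3O; the right bank: 4K 1O)
9. 3 ogres → the right bank.  (the left bank: 0K 0O; the right bank: 4K 4O)

9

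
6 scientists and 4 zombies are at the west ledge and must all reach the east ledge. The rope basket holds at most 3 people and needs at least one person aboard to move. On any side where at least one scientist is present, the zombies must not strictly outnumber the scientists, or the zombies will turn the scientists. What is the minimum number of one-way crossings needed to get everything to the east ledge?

Counting alone: each trip to the east ledge takes at most 3 across and each return brings at least 1 back, so after t trips out (and t−1 returns) at most 3t − (t−1) of the 10 are across; that first reaches 10 at t = 5, so at least 9 crossings are needed.
The plan below uses exactly 9 crossings, so it is optimal:
1. 2 zombies → the east ledge.  (the west ledge: 6S 2Z; the east ledge: 0S 2Z)
2. 1 zombie ← the west ledge.  (the west ledge: 6S 3Z; the east ledge: 0S 1Z)
3. 3 zombies → the east ledge.  (the west ledge: 6S 0Z; the east ledge: 0S 4Z)
4. 1 zombie ← the west ledge.  (the west ledge: 6S 1Z; the east ledge: 0S 3Z)
5. 3 scientists → the east ledge.  (the west ledge: 3S 1Z; the east ledge: 3S 3Z)
6. 1 zombie ← the west ledge.  (the west ledge: 3S 2Z; the east ledge: 3S 2Z)
7. 1 scientist and 2 zombies → the east ledge.  (the west ledge: 2S 0Z; the east ledge: 4S 4Z)
8. 1 zombie ← the west ledge.  (the west ledge: 2S 1Z; the east ledge: 4S 3Z)
9. 2 scientists and 1 zombie → the east ledge.  (the west ledge: 0S 0Z; the east ledge: 6S 4Z)

9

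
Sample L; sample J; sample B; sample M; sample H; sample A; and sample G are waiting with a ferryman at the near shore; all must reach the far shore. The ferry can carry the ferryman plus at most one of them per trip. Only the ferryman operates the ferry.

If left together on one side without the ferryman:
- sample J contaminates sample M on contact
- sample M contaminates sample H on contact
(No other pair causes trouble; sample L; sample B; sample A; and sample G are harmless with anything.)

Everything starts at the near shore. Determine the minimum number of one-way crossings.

15

Counting alone: the ferryman can take at most 1 across per trip to the far shore, so moving all 7 needs at least 7 loaded trips out, with a return between consecutive ones — at least 13 crossings.
The safety rule pushes this higher. Following every safe sequence of crossings, the most of the 7 that can be at the far shore as the ferry arrives there on crossing 13 is 6 — never all 7.
So no plan with fewer than 15 crossings exists, and this one achieves 15:
1. Ferryman goes to the far shore with sample M.
2. Ferryman goes back to the near shore alone.
3. Ferryman goes to the far shore with sample L.
4. Ferryman goes back to the near shore alone.
5. Ferryman goes to the far shore with sample J.
6. Ferryman goes back to the near shore with sample M.
7. Ferryman goes to the far shore with sample H.
8. Ferryman goes back to the near shore alone.
9. Ferryman goes to the far shore with sample B.
10. Ferryman goes back to the near shore alone.
11. Ferryman goes to the far shore with sample A.
12. Ferryman goes back to the near shore alone.
13. Ferryman goes to the far shore with sample G.
14. Ferryman goes back to the near shore alone.
15. Ferryman goes to the far shore with sample M.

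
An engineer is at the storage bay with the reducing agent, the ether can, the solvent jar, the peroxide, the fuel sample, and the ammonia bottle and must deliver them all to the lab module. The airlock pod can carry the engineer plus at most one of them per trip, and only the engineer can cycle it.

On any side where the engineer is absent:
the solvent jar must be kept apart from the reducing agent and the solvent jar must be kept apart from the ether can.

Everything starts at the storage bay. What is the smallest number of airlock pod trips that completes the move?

13

Counting alone: the engineer can take at most 1 across per trip to the lab module, so moving all 6 needs at least 6 loaded trips out, with a return between consecutive ones — at least 11 crossings.
The safety rule pushes this higher. Following every safe sequence of crossings, the most of the 6 that can be at the lab module as the airlock pod arrives there on crossing 11 is 5 — never all 6.
So no plan with fewer than 13 crossings exists, and this one achieves 13:
1. Engineer goes to the lab module with the solvent jar.  [the storage bay: the ammonia bottle, the ether can, the fuel sample, the peroxide, the reducing agent | the lab module: the solvent jar]
2. Engineer goes back to the storage bay alone.  [the storage bay: the ammonia bottle, the ether can, the fuel sample, the peroxide, the reducing agent | the lab module: the solvent jar]
3. Engineer goes to the lab module with the reducing agent.  [the storage bay: the ammonia bottle, the ether can, the fuel sample, the peroxide | the lab module: the reducing agent, the solvent jar]
4. Engineer goes back to the storage bay with the solvent jar.  [the storage bay: the ammonia bottle, the ether can, the fuel sample, the peroxide, the solvent jar | the lab module: the reducing agent]
5. Engineer goes to the lab module with the ether can.  [the storage bay: the ammonia bottle, the fuel sample, the peroxide, the solvent jar | the lab module: the ether can, the reducing agent]
6. Engineer goes back to the storage bay alone.  [the storage bay: the ammonia bottle, the fuel sample, the peroxide, the solvent jar | the lab module: the ether can, the reducing agent]
7. Engineer goes to the lab module with the peroxide.  [the storage bay: the ammonia bottle, the fuel sample, the solvent jar | the lab module: the ether can, the peroxide, the reducing agent]
8. Engineer goes back to the storage bay alone.  [the storage bay: the ammonia bottle, the fuel sample, the solvent jar | the lab module: the ether can, the peroxide, the reducing agent]
9. Engineer goes to the lab module with the fuel sample.  [the storage bay: the ammonia bottle, the solvent jar | the lab module: the ether can, the fuel sample, the peroxide, the reducing agent]
10. Engineer goes back to the storage bay alone.  [the storage bay: the ammonia bottle, the solvent jar | the lab module: the ether can, the fuel sample, the peroxide, the reducing agent]
11. Engineer goes to the lab module with the ammonia bottle.  [the storage bay: the solvent jar | the lab module: the ammonia bottle, the ether can, the fuel sample, the peroxide, the reducing agent]
12. Engineer goes back to the storage bay alone.  [the storage bay: the solvent jar | the lab module: the ammonia bottle, the ether can, the fuel sample, the peroxide, the reducing agent]
13. Engineer goes to the lab module with the solvent jar.  [the storage bay: — | the lab module: the ammonia bottle, the ether can, the fuel sample, the peroxide, the reducing agent, the solvent jar]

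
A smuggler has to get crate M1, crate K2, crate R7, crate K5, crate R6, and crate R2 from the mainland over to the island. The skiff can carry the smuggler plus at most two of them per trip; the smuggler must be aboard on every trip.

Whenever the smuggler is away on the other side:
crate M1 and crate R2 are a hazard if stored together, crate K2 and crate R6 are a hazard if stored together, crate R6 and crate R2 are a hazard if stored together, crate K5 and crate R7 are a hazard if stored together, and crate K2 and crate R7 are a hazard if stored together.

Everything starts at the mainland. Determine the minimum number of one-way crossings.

impossible

Whatever the first load, the items left behind include a forbidden pair without the smuggler. No opening move is safe, so no plan exists.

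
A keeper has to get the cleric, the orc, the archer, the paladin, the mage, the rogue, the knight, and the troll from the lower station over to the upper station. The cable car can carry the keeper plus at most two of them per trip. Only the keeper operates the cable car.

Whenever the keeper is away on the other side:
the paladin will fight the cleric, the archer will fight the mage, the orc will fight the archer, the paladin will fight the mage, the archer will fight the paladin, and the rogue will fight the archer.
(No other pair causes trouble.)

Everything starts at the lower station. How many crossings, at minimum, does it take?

Counting alone: the keeper can take at most 2 across per trip to the upper station, so moving all 8 needs at least 4 loaded trips out, with a return between consecutive ones — at least 7 crossings.
The safety rule pushes this higher. Following every safe sequence of crossings, the most of the 8 that can be at the upper station as the cable car arrives there on crossings 7, 9, 11 is 5, 6, 7 respectively — never all 8.
So no plan with fewer than 13 crossings exists, and this one achieves 13:
1. Keeper goes to the upper station with the archer and the paladin.  [the lower station: the cleric, the knight, the mage, the orc, the rogue, the troll | the upper station: the archer, the paladin]
2. Keeper goes back to the lower station with the archer.  [the lower station: the archer, the cleric, the knight, the mage, the orc, the rogue, the troll | the upper station: the paladin]
3. Keeper goes to the upper station with the archer and the cleric.  [the lower station: the knight, the mage, the orc, the rogue, the troll | the upper station: the archer, the cleric, the paladin]
4. Keeper goes back to the lower station with the paladin.  [the lower station: the knight, the mage, the orc, the paladin, the rogue, the troll | the upper station: the archer, the cleric]
5. Keeper goes to the upper station with the mage and the orc.  [the lower station: the knight, the paladin, the rogue, the troll | the upper station: the archer, the cleric, the mage, the orc]
6. Keeper goes back to the lower station with the archer.  [the lower station: the archer, the knight, the paladin, the rogue, the troll | the upper station: the cleric, the mage, the orc]
7. Keeper goes to the upper station with the archer and the rogue.  [the lower station: the knight, the paladin, the troll | the upper station: the archer, the cleric, the mage, the orc, the rogue]
8. Keeper goes back to the lower station with the archer.  [the lower station: the archer, the knight, the paladin, the troll | the upper station: the cleric, the mage, the orc, the rogue]
9. Keeper goes to the upper station with the archer and the knight.  [the lower station: the paladin, the troll | the upper station: the archer, the cleric, the knight, the mage, the orc, the rogue]
10. Keeper goes back to the lower station with the archer.  [the lower station: the archer, the paladin, the troll | the upper station: the cleric, the knight, the mage, the orc, the rogue]
11. Keeper goes to the upper station with the archer and the troll.  [the lower station: the paladin | the upper station: the archer, the cleric, the knight, the mage, the orc, the rogue, the troll]
12. Keeper goes back to the lower station with the archer.  [the lower station: the archer, the paladin | the upper station: the cleric, the knight, the mage, the orc, the rogue, the troll]
13. Keeper goes to the upper station with the archer and the paladin.  [the lower station: — | the upper station: the archer, the cleric, the knight, the mage, the orc, the paladin, the rogue, the troll]

13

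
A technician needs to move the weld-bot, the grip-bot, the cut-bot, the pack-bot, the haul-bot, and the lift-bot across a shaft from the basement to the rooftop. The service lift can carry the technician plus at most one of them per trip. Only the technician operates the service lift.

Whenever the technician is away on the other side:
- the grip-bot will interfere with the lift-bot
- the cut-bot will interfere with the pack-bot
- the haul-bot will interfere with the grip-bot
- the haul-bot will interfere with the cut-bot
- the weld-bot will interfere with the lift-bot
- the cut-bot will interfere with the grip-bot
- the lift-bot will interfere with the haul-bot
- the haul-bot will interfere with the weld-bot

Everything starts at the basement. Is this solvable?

Whatever the first load, the items left behind include a forbidden pair without the technician. No opening move is safe, so no plan exists.

No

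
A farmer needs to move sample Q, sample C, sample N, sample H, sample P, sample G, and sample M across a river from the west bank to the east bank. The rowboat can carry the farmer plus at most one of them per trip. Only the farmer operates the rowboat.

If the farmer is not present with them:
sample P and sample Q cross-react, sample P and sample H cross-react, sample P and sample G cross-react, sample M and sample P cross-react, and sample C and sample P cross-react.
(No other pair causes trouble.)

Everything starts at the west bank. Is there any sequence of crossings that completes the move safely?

No

Following every safe sequence of crossings from the start, the most of the 7 that can be at the east bank as the rowboat arrives there on crossings 1, 3, 5 is 1, 2, 3 respectively; the best ever achieved is 3 of 7.
From crossing 7 on, no configuration arises that was not already reachable earlier: only 26 distinct safe configurations (who is on which side, and where the rowboat is) can ever be reached, none of them has everyone across, and every continuation just revisits them. So no valid plan exists.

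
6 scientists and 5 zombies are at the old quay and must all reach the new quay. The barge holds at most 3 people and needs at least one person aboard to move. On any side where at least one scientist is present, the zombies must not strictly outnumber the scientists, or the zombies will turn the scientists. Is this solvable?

Yes

1. 3 zombies → the new quay.  (the old quay: 6S 2Z; the new quay: 0S 3Z)
2. 1 zombie ← the old quay.  (the old quay: 6S 3Z; the new quay: 0S 2Z)
3. 3 scientists → the new quay.  (the old quay: 3S 3Z; the new quay: 3S 2Z)
4. 1 scientist ← the old quay.  (the old quay: 4S 3Z; the new quay: 2S 2Z)
5. 2 scientists and 1 zombie → the new quay.  (the old quay: 2S 2Z; the new quay: 4S 3Z)
6. 1 scientist ← the old quay.  (the old quay: 3S 2Z; the new quay: 3S 3Z)
7. 2 scientists and 1 zombie → the new quay.  (the old quay: 1S 1Z; the new quay: 5S 4Z)
8. 1 scientist ← the old quay.  (the old quay: 2S 1Z; the new quay: 4S 4Z)
9. 2 scientists and 1 zombie → the new quay.  (the old quay: 0S 0Z; the new quay: 6S 5Z)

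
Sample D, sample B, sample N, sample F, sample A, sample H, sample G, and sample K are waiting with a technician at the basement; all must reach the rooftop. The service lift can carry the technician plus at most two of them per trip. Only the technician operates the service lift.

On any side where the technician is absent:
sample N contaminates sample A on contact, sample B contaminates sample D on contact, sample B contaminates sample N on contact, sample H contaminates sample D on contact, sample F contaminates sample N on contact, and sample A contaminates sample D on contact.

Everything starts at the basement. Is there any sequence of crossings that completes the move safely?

1. Technician goes to the rooftop with sample D and sample N.
2. Technician goes back to the basement alone.
3. Technician goes to the rooftop with sample B and sample F.
4. Technician goes back to the basement with sample D and sample N.
5. Technician goes to the rooftop with sample A and sample H.
6. Technician goes back to the basement alone.
7. Technician goes to the rooftop with sample G and sample K.
8. Technician goes back to the basement alone.
9. Technician goes to the rooftop with sample D and sample N.

Yes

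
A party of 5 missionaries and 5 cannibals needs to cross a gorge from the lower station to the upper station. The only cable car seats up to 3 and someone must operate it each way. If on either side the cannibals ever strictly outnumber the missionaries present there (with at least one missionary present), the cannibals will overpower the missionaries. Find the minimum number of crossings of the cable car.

Counting alone: each trip to the upper station takes at most 3 across and each return brings at least 1 back, so after t trips out (and t−1 returns) at most 3t − (t−1) of the 10 are across; that first reaches 10 at t = 5, so at least 9 crossings are needed.
The safety rule pushes this higher. Following every safe sequence of crossings, the most of the 10 that can be at the upper station as the cable car arrives there on crossing 9 is 9 — never all 10.
So no plan with fewer than 11 crossings exists, and this one achieves 11:
1. 2 cannibals → the upper station.  (the lower station: 5M 3C; the upper station: 0M 2C)
2. 1 cannibal ← the lower station.  (the lower station: 5M 4C; the upper station: 0M 1C)
3. 3 cannibals → the upper station.  (the lower station: 5M 1C; the upper station: 0M 4C)
4. 1 cannibal ← the lower station.  (the lower station: 5M 2C; the upper station: 0M 3C)
5. 3 missionaries → the upper station.  (the lower station: 2M 2C; the upper station: 3M 3C)
6. 1 missionary and 1 cannibal ← the lower station.  (the lower station: 3M 3C; the upper station: 2M 2C)
7. 3 missionaries → the upper station.  (the lower station: 0M 3C; the upper station: 5M 2C)
8. 1 cannibal ← the lower station.  (the lower station: 0M 4C; the upper station: 5M 1C)
9. 2 cannibals → the upper station.  (the lower station: 0M 2C; the upper station: 5M 3C)
10. 1 cannibal ← the lower station.  (the lower station: 0M 3C; the upper station: 5M 2C)
11. 3 cannibals → the upper station.  (the lower station: 0M 0C; the upper station: 5M 5C)

11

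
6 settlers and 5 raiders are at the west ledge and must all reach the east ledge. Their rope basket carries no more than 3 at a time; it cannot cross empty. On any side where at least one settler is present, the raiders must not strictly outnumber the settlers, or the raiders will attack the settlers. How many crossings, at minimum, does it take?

9

Counting alone: each trip to the east ledge takes at most 3 across and each return brings at least 1 back, so after t trips out (and t−1 returns) at most 3t − (t−1) of the 11 are across; that first reaches 11 at t = 5, so at least 9 crossings are needed.
The plan below uses exactly 9 crossings, so it is optimal:
1. 3 raiders → the east ledge.  (the west ledge: 6S 2R; the east ledge: 0S 3R)
2. 1 raider ← the west ledge.  (the west ledge: 6S 3R; the east ledge: 0S 2R)
3. 3 settlers → the east ledge.  (the west ledge: 3S 3R; the east ledge: 3S 2R)
4. 1 settler ← the west ledge.  (the west ledge: 4S 3R; the east ledge: 2S 2R)
5. 2 settlers and 1 raider → the east ledge.  (the west ledge: 2S 2R; the east ledge: 4S 3R)
6. 1 settler ← the west ledge.  (the west ledge: 3S 2R; the east ledge: 3S 3R)
7. 2 settlers and 1 raider → the east ledge.  (the west ledge: 1S 1R; the east ledge: 5S 4R)
8. 1 settler ← the west ledge.  (the west ledge: 2S 1R; the east ledge: 4S 4R)
9. 2 settlers and 1 raider → the east ledge.  (the west ledge: 0S 0R; the east ledge: 6S 5R)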